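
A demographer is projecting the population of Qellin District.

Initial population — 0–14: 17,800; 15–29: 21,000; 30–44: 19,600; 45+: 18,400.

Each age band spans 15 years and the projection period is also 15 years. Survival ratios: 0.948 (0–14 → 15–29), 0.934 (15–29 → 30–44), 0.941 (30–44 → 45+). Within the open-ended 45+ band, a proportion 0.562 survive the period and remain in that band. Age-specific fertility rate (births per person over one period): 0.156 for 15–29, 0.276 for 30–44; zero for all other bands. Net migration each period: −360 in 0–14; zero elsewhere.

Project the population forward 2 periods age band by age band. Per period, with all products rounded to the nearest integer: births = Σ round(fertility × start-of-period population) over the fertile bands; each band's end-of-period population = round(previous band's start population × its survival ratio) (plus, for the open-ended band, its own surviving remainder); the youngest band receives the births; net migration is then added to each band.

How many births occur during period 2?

8045

[period 1]
Births: 21000 × 0.156 = 3276 ; 19600 × 0.276 = 5410 → total 8686
15–29: 17800 × 0.948 = 16874
30–44: 21000 × 0.934 = 19614
45+: 19600 × 0.941 + 18400 × 0.562 = 18444 + 10341 = 28785
Net migration: 0–14 − 360 → 8326
End of period: [8326, 16874, 19614, 28785]
[period 2]
Births: 16874 × 0.156 = 2632 ; 19614 × 0.276 = 5413 → total 8045
15–29: 8326 × 0.948 = 7893
30–44: 16874 × 0.934 = 15760
45+: 19614 × 0.941 + 28785 × 0.562 = 18457 + 16177 = 34634
Net migration: 0–14 − 360 → 7685
End of period: [7685, 7893, 15760, 34634]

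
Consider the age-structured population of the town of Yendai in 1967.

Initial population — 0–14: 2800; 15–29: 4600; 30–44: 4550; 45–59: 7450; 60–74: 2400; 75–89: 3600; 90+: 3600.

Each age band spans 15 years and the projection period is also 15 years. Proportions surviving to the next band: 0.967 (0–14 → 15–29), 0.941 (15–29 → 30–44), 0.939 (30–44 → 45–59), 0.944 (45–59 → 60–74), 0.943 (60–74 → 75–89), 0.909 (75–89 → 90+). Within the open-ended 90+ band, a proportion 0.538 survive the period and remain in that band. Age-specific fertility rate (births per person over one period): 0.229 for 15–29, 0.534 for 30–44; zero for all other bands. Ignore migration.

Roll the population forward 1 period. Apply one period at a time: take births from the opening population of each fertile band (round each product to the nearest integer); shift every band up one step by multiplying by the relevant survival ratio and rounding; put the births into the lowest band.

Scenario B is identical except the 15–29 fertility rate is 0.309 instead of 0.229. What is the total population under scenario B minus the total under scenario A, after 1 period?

368

Call the groups 1 to 7, youngest first.
[period 1]
Births: 4600 × 0.229 = 1053, 4550 × 0.534 = 2430 — total 3483
Group 2: 2800 × 0.967 = 2708
Group 3: 4600 × 0.941 = 4329
Group 4: 4550 × 0.939 = 4272
Group 5: 7450 × 0.944 = 7033
Group 6: 2400 × 0.943 = 2263
Group 7: 3600 × 0.909 + 3600 × 0.538 = 3272 + 1937 = 5209
Population now: 0–14=3483, 15–29=2708, 30–44=4329, 45–59=4272, 60–74=7033, 75–89=2263, 90+=5209
Scenario A total after 1 period: 29297
Scenario B projection —
[period 1]
Births: 4600 × 0.309 = 1421, 4550 × 0.534 = 2430 — total 3851
Group 2: 2800 × 0.967 = 2708
Group 3: 4600 × 0.941 = 4329
Group 4: 4550 × 0.939 = 4272
Group 5: 7450 × 0.944 = 7033
Group 6: 2400 × 0.943 = 2263
Group 7: 3600 × 0.909 + 3600 × 0.538 = 3272 + 1937 = 5209
Population now: 0–14=3851, 15–29=2708, 30–44=4329, 45–59=4272, 60–74=7033, 75–89=2263, 90+=5209
Scenario B total after 1 period: 29665
Difference B − A = 29665 − 29297 = 368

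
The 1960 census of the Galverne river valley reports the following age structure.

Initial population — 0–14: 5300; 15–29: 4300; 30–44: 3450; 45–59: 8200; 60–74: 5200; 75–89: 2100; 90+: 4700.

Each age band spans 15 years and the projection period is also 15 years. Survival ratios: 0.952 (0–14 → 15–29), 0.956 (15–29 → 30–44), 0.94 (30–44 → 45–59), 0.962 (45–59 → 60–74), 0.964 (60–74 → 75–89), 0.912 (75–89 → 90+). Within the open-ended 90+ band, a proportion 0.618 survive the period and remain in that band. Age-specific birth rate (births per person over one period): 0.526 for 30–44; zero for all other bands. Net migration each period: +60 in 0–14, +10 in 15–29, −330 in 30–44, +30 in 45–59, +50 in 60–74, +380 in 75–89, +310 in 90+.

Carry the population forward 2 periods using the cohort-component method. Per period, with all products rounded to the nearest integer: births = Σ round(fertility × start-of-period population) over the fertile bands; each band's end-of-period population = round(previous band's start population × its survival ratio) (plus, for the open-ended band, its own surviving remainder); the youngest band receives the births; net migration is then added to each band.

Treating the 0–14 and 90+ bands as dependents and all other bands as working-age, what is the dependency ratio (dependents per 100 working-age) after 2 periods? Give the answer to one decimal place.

49.5

Call the groups 1 to 7, youngest first.
After projecting period 1:
Births: 3450 * 0.526 = 1815
Group 2: 5300 * 0.952 = 5046
Group 3: 4300 * 0.956 = 4111
Group 4: 3450 * 0.94 = 3243
Group 5: 8200 * 0.962 = 7888
Group 6: 5200 * 0.964 = 5013
Group 7: 2100 * 0.912 + 4700 * 0.618 = 1915 + 2905 = 4820
Net migration: Group 1 + 60 → 1875; Group 2 + 10 → 5056; Group 3 − 330 → 3781; Group 4 + 30 → 3273; Group 5 + 50 → 7938; Group 6 + 380 → 5393; Group 7 + 310 → 5130
Giving 1875 / 5056 / 3781 / 3273 / 7938 / 5393 / 5130.
After projecting period 2:
Births: 3781 * 0.526 = 1989
Group 2: 1875 * 0.952 = 1785
Group 3: 5056 * 0.956 = 4834
Group 4: 3781 * 0.94 = 3554
Group 5: 3273 * 0.962 = 3149
Group 6: 7938 * 0.964 = 7652
Group 7: 5393 * 0.912 + 5130 * 0.618 = 4918 + 3170 = 8088
Net migration: Group 1 + 60 → 2049; Group 2 + 10 → 1795; Group 3 − 330 → 4504; Group 4 + 30 → 3584; Group 5 + 50 → 3199; Group 6 + 380 → 8032; Group 7 + 310 → 8398
Giving 2049 / 1795 / 4504 / 3584 / 3199 / 8032 / 8398.
Dependents (band 0–14 + band 90+) = 2049 + 8398 = 10447; working-age = 21114; ratio = 10447/21114 × 100 = 49.5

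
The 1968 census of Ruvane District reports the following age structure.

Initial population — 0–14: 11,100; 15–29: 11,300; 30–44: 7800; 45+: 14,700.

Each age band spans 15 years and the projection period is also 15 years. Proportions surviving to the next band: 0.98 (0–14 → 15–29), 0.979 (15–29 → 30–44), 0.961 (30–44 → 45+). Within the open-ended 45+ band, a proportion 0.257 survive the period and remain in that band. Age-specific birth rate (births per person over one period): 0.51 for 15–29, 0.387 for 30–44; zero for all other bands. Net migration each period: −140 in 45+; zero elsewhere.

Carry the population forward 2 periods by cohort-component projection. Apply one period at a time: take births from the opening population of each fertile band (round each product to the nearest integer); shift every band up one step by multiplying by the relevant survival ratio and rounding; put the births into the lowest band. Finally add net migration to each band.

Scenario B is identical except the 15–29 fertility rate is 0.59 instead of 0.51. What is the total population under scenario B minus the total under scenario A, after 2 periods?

Let band 1 be 0–14 through band 4 = 45+.
[period 1]
Births: 11300 * 0.51 = 5763 ; 7800 * 0.387 = 3019 → 8782
Band 2: 11100 * 0.98 = 10878
Band 3: 11300 * 0.979 = 11063
Band 4: 7800 * 0.961 + 14700 * 0.257 = 7496 + 3778 = 11274
Net migration: Band 4 − 140 → 11134
Giving 8782 / 10878 / 11063 / 11134.
[period 2]
Births: 10878 * 0.51 = 5548 ; 11063 * 0.387 = 4281 → 9829
Band 2: 8782 * 0.98 = 8606
Band 3: 10878 * 0.979 = 10650
Band 4: 11063 * 0.961 + 11134 * 0.257 = 10632 + 2861 = 13493
Net migration: Band 4 − 140 → 13353
Giving 9829 / 8606 / 10650 / 13353.
Scenario A total after 2 periods: 42438
Scenario B projection —
[period 1]
Births: 11300 * 0.59 = 6667 ; 7800 * 0.387 = 3019 → 9686
Band 2: 11100 * 0.98 = 10878
Band 3: 11300 * 0.979 = 11063
Band 4: 7800 * 0.961 + 14700 * 0.257 = 7496 + 3778 = 11274
Net migration: Band 4 − 140 → 11134
Giving 9686 / 10878 / 11063 / 11134.
[period 2]
Births: 10878 * 0.59 = 6418 ; 11063 * 0.387 = 4281 → 10699
Band 2: 9686 * 0.98 = 9492
Band 3: 10878 * 0.979 = 10650
Band 4: 11063 * 0.961 + 11134 * 0.257 = 10632 + 2861 = 13493
Net migration: Band 4 − 140 → 13353
Giving 10699 / 9492 / 10650 / 13353.
Scenario B total after 2 periods: 44194
Difference B − A = 44194 − 42438 = 1756

1756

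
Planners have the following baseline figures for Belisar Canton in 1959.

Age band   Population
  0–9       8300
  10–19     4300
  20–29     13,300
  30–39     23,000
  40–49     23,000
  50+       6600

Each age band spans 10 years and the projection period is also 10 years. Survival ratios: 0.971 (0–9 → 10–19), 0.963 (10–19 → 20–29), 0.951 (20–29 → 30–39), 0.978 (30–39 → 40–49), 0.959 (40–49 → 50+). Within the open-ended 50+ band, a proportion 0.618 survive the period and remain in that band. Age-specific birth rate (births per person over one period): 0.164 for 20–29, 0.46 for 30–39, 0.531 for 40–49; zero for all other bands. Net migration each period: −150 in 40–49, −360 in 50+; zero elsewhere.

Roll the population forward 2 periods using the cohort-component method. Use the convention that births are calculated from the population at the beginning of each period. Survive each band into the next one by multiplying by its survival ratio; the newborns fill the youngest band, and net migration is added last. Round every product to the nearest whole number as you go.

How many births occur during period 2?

After projecting period 1:
Births: 13300 × 0.164 = 2181  |  23000 × 0.46 = 10580  |  23000 × 0.531 = 12213 → 24974
10–19: 8300 × 0.971 = 8059
20–29: 4300 × 0.963 = 4141
30–39: 13300 × 0.951 = 12648
40–49: 23000 × 0.978 = 22494
50+: 23000 × 0.959 + 6600 × 0.618 = 22057 + 4079 = 26136
Net migration: 40–49 − 150 → 22344; 50+ − 360 → 25776
→ [24974, 8059, 4141, 12648, 22344, 25776]
After projecting period 2:
Births: 4141 × 0.164 = 679  |  12648 × 0.46 = 5818  |  22344 × 0.531 = 11865 → 18362
10–19: 24974 × 0.971 = 24250
20–29: 8059 × 0.963 = 7761
30–39: 4141 × 0.951 = 3938
40–49: 12648 × 0.978 = 12370
50+: 22344 × 0.959 + 25776 × 0.618 = 21428 + 15930 = 37358
Net migration: 40–49 − 150 → 12220; 50+ − 360 → 36998
→ [18362, 24250, 7761, 3938, 12220, 36998]

18362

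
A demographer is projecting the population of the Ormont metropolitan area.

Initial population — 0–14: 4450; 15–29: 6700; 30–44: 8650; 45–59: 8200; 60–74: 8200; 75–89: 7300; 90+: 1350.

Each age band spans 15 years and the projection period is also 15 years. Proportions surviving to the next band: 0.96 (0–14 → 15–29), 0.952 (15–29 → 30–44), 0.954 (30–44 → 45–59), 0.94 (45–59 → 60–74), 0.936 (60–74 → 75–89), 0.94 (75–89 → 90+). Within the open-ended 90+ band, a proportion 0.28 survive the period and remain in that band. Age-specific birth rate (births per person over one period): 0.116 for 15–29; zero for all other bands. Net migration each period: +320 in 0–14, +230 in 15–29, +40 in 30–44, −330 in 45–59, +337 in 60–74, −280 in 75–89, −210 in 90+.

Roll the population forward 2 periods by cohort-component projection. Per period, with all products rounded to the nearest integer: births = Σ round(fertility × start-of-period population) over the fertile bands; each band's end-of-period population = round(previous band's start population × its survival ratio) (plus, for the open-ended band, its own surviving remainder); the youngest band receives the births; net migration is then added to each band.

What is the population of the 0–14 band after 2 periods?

Call the bands 1 to 7, youngest first.
Period 1:
Births: 6700 × 0.116 = 777
Band 2: 4450 × 0.96 = 4272
Band 3: 6700 × 0.952 = 6378
Band 4: 8650 × 0.954 = 8252
Band 5: 8200 × 0.94 = 7708
Band 6: 8200 × 0.936 = 7675
Band 7: 7300 × 0.94 + 1350 × 0.28 = 6862 + 378 = 7240
Net migration: Band 1 + 320 → 1097; Band 2 + 230 → 4502; Band 3 + 40 → 6418; Band 4 − 330 → 7922; Band 5 + 337 → 8045; Band 6 − 280 → 7395; Band 7 − 210 → 7030
End of period: [1097, 4502, 6418, 7922, 8045, 7395, 7030]
Period 2:
Births: 4502 × 0.116 = 522
Band 2: 1097 × 0.96 = 1053
Band 3: 4502 × 0.952 = 4286
Band 4: 6418 × 0.954 = 6123
Band 5: 7922 × 0.94 = 7447
Band 6: 8045 × 0.936 = 7530
Band 7: 7395 × 0.94 + 7030 × 0.28 = 6951 + 1968 = 8919
Net migration: Band 1 + 320 → 842; Band 2 + 230 → 1283; Band 3 + 40 → 4326; Band 4 − 330 → 5793; Band 5 + 337 → 7784; Band 6 − 280 → 7250; Band 7 − 210 → 8709
End of period: [842, 1283, 4326, 5793, 7784, 7250, 8709]

842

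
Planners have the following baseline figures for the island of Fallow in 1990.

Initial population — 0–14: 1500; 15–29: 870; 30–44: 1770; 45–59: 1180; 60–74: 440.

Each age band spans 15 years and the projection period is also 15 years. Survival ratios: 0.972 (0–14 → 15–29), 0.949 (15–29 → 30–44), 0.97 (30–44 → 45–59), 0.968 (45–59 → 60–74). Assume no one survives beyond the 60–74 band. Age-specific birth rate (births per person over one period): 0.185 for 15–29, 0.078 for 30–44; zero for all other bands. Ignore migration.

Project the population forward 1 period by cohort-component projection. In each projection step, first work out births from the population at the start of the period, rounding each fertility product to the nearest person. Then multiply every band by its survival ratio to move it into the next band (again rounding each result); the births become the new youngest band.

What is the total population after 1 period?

5442

[period 1]
Births: 870 × 0.185 = 161  |  1770 × 0.078 = 138 ⇒ total 299
15–29: 1500 × 0.972 = 1458
30–44: 870 × 0.949 = 826
45–59: 1770 × 0.97 = 1717
60–74: 1180 × 0.968 = 1142
→ [299, 1458, 826, 1717, 1142]
Total after period 1: 299 + 1458 + 826 + 1717 + 1142 = 5442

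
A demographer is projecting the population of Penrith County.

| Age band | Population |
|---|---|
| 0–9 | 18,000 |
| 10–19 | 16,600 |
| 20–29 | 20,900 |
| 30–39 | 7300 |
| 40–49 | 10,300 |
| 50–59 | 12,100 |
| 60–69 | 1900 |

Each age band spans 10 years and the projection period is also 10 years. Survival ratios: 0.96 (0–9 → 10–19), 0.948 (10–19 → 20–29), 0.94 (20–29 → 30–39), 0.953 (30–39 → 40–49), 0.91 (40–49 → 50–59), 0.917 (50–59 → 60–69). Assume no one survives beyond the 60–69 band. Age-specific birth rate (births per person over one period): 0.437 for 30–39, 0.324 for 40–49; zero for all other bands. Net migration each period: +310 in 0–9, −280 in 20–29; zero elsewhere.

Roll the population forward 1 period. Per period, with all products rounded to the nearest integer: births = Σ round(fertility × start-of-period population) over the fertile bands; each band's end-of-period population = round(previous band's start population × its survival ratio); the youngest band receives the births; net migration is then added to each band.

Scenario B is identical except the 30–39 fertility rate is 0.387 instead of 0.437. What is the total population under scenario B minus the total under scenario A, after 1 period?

-365

Period 1:
Births: 7300 × 0.437 = 3190 ; 10300 × 0.324 = 3337 ⇒ total 6527
10–19: 18000 × 0.96 = 17280
20–29: 16600 × 0.948 = 15737
30–39: 20900 × 0.94 = 19646
40–49: 7300 × 0.953 = 6957
50–59: 10300 × 0.91 = 9373
60–69: 12100 × 0.917 = 11096
Net migration: 0–9 + 310 → 6837; 20–29 − 280 → 15457
End of period: [6837, 17280, 15457, 19646, 6957, 9373, 11096]
Scenario A total after 1 period: 86646
Scenario B projection —
Period 1:
Births: 7300 × 0.387 = 2825 ; 10300 × 0.324 = 3337 ⇒ total 6162
10–19: 18000 × 0.96 = 17280
20–29: 16600 × 0.948 = 15737
30–39: 20900 × 0.94 = 19646
40–49: 7300 × 0.953 = 6957
50–59: 10300 × 0.91 = 9373
60–69: 12100 × 0.917 = 11096
Net migration: 0–9 + 310 → 6472; 20–29 − 280 → 15457
End of period: [6472, 17280, 15457, 19646, 6957, 9373, 11096]
Scenario B total after 1 period: 86281
Difference B − A = 86281 − 86646 = -365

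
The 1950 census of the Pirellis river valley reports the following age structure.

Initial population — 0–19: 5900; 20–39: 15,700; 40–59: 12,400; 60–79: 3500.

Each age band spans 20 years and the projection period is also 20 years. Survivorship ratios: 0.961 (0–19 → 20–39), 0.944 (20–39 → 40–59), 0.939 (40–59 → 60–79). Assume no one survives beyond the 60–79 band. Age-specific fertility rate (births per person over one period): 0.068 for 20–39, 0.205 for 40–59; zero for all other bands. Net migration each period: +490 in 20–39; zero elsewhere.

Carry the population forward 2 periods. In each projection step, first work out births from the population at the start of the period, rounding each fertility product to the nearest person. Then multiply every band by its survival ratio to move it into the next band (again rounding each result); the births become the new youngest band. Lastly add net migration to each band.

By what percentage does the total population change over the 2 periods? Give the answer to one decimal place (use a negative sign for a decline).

-27.6

Period 1:
Births: 15700 × 0.068 = 1068 ; 12400 × 0.205 = 2542 → 3610
20–39: 5900 × 0.961 = 5670
40–59: 15700 × 0.944 = 14821
60–79: 12400 × 0.939 = 11644
Net migration: 20–39 + 490 → 6160
Giving 3610 / 6160 / 14821 / 11644.
Period 2:
Births: 6160 × 0.068 = 419 ; 14821 × 0.205 = 3038 → 3457
20–39: 3610 × 0.961 = 3469
40–59: 6160 × 0.944 = 5815
60–79: 14821 × 0.939 = 13917
Net migration: 20–39 + 490 → 3959
Giving 3457 / 3959 / 5815 / 13917.
Total: 37500 → 27148; change = -10352; percentage change = -27.6%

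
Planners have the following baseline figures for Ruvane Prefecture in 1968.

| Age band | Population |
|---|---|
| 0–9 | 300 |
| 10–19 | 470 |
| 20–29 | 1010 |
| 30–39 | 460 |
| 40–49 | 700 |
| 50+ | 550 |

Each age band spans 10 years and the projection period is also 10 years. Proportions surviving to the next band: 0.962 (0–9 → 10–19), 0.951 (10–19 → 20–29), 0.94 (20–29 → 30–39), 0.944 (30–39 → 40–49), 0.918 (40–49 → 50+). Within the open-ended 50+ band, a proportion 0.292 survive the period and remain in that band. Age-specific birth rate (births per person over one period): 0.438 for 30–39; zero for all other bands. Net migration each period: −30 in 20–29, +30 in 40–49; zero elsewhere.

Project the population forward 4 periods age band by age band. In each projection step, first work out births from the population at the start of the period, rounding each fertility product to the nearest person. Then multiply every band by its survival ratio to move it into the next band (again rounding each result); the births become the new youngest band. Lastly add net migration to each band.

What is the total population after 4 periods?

Period 1:
Births: 460 × 0.438 = 201
10–19: 300 × 0.962 = 289
20–29: 470 × 0.951 = 447
30–39: 1010 × 0.94 = 949
40–49: 460 × 0.944 = 434
50+: 700 × 0.918 + 550 × 0.292 = 643 + 161 = 804
Net migration: 20–29 − 30 → 417; 40–49 + 30 → 464
End of period: [201, 289, 417, 949, 464, 804]
Period 2:
Births: 949 × 0.438 = 416
10–19: 201 × 0.962 = 193
20–29: 289 × 0.951 = 275
30–39: 417 × 0.94 = 392
40–49: 949 × 0.944 = 896
50+: 464 × 0.918 + 804 × 0.292 = 426 + 235 = 661
Net migration: 20–29 − 30 → 245; 40–49 + 30 → 926
End of period: [416, 193, 245, 392, 926, 661]
Period 3:
Births: 392 × 0.438 = 172
10–19: 416 × 0.962 = 400
20–29: 193 × 0.951 = 184
30–39: 245 × 0.94 = 230
40–49: 392 × 0.944 = 370
50+: 926 × 0.918 + 661 × 0.292 = 850 + 193 = 1043
Net migration: 20–29 − 30 → 154; 40–49 + 30 → 400
End of period: [172, 400, 154, 230, 400, 1043]
Period 4:
Births: 230 × 0.438 = 101
10–19: 172 × 0.962 = 165
20–29: 400 × 0.951 = 380
30–39: 154 × 0.94 = 145
40–49: 230 × 0.944 = 217
50+: 400 × 0.918 + 1043 × 0.292 = 367 + 305 = 672
Net migration: 20–29 − 30 → 350; 40–49 + 30 → 247
End of period: [101, 165, 350, 145, 247, 672]
Total after period 4: 101 + 165 + 350 + 145 + 247 + 672 = 1680

1680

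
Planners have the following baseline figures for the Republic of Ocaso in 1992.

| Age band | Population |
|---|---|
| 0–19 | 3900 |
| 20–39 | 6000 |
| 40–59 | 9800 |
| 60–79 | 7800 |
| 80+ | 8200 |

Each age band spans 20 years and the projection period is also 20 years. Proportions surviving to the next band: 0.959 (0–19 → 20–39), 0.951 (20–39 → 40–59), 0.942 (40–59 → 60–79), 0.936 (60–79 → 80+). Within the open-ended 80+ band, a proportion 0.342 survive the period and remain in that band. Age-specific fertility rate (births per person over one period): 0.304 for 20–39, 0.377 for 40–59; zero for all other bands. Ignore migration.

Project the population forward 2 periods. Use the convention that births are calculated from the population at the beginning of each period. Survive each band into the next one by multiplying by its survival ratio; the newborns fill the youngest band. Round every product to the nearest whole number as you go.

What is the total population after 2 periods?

Period 1.
Births: 6000 * 0.304 = 1824  |  9800 * 0.377 = 3695 → 5519
20–39: 3900 * 0.959 = 3740
40–59: 6000 * 0.951 = 5706
60–79: 9800 * 0.942 = 9232
80+: 7800 * 0.936 + 8200 * 0.342 = 7301 + 2804 = 10105
End of period: [5519, 3740, 5706, 9232, 10105]
Period 2.
Births: 3740 * 0.304 = 1137  |  5706 * 0.377 = 2151 → 3288
20–39: 5519 * 0.959 = 5293
40–59: 3740 * 0.951 = 3557
60–79: 5706 * 0.942 = 5375
80+: 9232 * 0.936 + 10105 * 0.342 = 8641 + 3456 = 12097
End of period: [3288, 5293, 3557, 5375, 12097]
Total after period 2: 3288 + 5293 + 3557 + 5375 + 12097 = 29610

29610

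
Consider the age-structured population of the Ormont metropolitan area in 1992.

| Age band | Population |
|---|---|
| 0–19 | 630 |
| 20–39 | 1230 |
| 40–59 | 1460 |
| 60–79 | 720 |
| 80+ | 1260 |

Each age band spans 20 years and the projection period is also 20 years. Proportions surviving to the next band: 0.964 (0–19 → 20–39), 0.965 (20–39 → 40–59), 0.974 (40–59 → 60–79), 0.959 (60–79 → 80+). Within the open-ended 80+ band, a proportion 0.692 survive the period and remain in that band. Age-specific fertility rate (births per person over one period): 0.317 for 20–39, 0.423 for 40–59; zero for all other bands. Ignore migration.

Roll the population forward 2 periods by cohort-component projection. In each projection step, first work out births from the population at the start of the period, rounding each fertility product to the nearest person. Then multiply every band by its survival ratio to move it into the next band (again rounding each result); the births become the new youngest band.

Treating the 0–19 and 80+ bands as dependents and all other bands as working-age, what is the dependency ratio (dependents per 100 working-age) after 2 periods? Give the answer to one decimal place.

— Period 1 —
Births: 1230 × 0.317 = 390, 1460 × 0.423 = 618 → 1008
20–39: 630 × 0.964 = 607
40–59: 1230 × 0.965 = 1187
60–79: 1460 × 0.974 = 1422
80+: 720 × 0.959 + 1260 × 0.692 = 690 + 872 = 1562
Giving 1008 / 607 / 1187 / 1422 / 1562.
— Period 2 —
Births: 607 × 0.317 = 192, 1187 × 0.423 = 502 → 694
20–39: 1008 × 0.964 = 972
40–59: 607 × 0.965 = 586
60–79: 1187 × 0.974 = 1156
80+: 1422 × 0.959 + 1562 × 0.692 = 1364 + 1081 = 2445
Giving 694 / 972 / 586 / 1156 / 2445.
Dependents (band 0–19 + band 80+) = 694 + 2445 = 3139; working-age = 2714; ratio = 3139/2714 × 100 = 115.7

115.7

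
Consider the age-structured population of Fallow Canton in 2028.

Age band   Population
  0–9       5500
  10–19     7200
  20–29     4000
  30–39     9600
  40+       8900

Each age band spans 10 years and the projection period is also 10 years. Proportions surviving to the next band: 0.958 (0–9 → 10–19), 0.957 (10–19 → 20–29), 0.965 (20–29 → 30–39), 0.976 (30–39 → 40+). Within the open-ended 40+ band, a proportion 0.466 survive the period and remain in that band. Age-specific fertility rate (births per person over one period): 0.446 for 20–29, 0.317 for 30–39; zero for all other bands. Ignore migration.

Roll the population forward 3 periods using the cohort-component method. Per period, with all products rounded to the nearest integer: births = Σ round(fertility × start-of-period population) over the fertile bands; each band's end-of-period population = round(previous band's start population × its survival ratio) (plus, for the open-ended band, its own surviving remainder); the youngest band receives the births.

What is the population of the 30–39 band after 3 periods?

(Groups numbered youngest = 1 to oldest = 5.)
[period 1]
Births: 4000 * 0.446 = 1784 ; 9600 * 0.317 = 3043 ⇒ total 4827
Group 2: 5500 * 0.958 = 5269
Group 3: 7200 * 0.957 = 6890
Group 4: 4000 * 0.965 = 3860
Group 5: 9600 * 0.976 + 8900 * 0.466 = 9370 + 4147 = 13517
Giving 4827 / 5269 / 6890 / 3860 / 13517.
[period 2]
Births: 6890 * 0.446 = 3073 ; 3860 * 0.317 = 1224 ⇒ total 4297
Group 2: 4827 * 0.958 = 4624
Group 3: 5269 * 0.957 = 5042
Group 4: 6890 * 0.965 = 6649
Group 5: 3860 * 0.976 + 13517 * 0.466 = 3767 + 6299 = 10066
Giving 4297 / 4624 / 5042 / 6649 / 10066.
[period 3]
Births: 5042 * 0.446 = 2249 ; 6649 * 0.317 = 2108 ⇒ total 4357
Group 2: 4297 * 0.958 = 4117
Group 3: 4624 * 0.957 = 4425
Group 4: 5042 * 0.965 = 4866
Group 5: 6649 * 0.976 + 10066 * 0.466 = 6489 + 4691 = 11180
Giving 4357 / 4117 / 4425 / 4866 / 11180.

4866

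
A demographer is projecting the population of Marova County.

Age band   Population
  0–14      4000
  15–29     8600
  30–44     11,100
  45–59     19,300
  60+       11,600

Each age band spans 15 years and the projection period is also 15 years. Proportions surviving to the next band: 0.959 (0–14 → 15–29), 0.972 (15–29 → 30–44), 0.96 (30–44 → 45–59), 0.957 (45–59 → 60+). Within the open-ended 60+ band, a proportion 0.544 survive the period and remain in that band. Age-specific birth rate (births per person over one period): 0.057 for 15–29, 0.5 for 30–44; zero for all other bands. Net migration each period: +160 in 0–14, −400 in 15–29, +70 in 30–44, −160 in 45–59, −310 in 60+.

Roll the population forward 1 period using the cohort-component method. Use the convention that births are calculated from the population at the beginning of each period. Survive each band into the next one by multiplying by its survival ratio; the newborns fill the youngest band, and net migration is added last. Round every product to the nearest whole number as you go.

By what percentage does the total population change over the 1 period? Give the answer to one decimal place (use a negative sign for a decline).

-2.9

[period 1]
Births: 8600 × 0.057 = 490 ; 11100 × 0.5 = 5550 ⇒ total 6040
15–29: 4000 × 0.959 = 3836
30–44: 8600 × 0.972 = 8359
45–59: 11100 × 0.96 = 10656
60+: 19300 × 0.957 + 11600 × 0.544 = 18470 + 6310 = 24780
Net migration: 0–14 + 160 → 6200; 15–29 − 400 → 3436; 30–44 + 70 → 8429; 45–59 − 160 → 10496; 60+ − 310 → 24470
Population now: 0–14=6200, 15–29=3436, 30–44=8429, 45–59=10496, 60+=24470
Total: 54600 → 53031; change = -1569; percentage change = -2.9%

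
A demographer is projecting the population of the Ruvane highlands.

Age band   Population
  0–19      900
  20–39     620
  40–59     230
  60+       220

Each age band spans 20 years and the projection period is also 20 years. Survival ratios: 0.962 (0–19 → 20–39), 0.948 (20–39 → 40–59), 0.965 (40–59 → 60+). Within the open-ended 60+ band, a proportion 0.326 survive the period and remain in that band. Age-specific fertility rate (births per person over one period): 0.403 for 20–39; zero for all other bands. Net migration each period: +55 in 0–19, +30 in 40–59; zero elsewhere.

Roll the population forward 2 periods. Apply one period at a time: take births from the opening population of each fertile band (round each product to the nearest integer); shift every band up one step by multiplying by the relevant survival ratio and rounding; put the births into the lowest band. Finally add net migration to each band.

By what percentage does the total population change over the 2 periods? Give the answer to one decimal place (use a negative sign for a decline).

13.7

— Period 1 —
Births: 620 * 0.403 = 250
20–39: 900 * 0.962 = 866
40–59: 620 * 0.948 = 588
60+: 230 * 0.965 + 220 * 0.326 = 222 + 72 = 294
Net migration: 0–19 + 55 → 305; 40–59 + 30 → 618
Population now: 0–19=305, 20–39=866, 40–59=618, 60+=294
— Period 2 —
Births: 866 * 0.403 = 349
20–39: 305 * 0.962 = 293
40–59: 866 * 0.948 = 821
60+: 618 * 0.965 + 294 * 0.326 = 596 + 96 = 692
Net migration: 0–19 + 55 → 404; 40–59 + 30 → 851
Population now: 0–19=404, 20–39=293, 40–59=851, 60+=692
Total: 1970 → 2240; change = 270; percentage change = 13.7%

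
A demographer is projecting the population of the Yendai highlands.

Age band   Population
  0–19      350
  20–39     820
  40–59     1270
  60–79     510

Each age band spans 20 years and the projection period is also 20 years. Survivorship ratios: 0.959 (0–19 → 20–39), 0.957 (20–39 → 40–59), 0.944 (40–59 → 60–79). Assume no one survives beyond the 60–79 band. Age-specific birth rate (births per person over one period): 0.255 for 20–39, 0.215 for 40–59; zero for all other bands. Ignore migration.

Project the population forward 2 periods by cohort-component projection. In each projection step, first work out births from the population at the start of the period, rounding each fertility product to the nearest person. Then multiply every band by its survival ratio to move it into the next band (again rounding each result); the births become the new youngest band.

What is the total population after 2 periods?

1780

Call the groups 1 to 4, youngest first.
Period 1.
Births: 820 × 0.255 = 209, 1270 × 0.215 = 273 — total 482
Group 2: 350 × 0.959 = 336
Group 3: 820 × 0.957 = 785
Group 4: 1270 × 0.944 = 1199
Giving 482 / 336 / 785 / 1199.
Period 2.
Births: 336 × 0.255 = 86, 785 × 0.215 = 169 — total 255
Group 2: 482 × 0.959 = 462
Group 3: 336 × 0.957 = 322
Group 4: 785 × 0.944 = 741
Giving 255 / 462 / 322 / 741.
Total after period 2: 255 + 462 + 322 + 741 = 1780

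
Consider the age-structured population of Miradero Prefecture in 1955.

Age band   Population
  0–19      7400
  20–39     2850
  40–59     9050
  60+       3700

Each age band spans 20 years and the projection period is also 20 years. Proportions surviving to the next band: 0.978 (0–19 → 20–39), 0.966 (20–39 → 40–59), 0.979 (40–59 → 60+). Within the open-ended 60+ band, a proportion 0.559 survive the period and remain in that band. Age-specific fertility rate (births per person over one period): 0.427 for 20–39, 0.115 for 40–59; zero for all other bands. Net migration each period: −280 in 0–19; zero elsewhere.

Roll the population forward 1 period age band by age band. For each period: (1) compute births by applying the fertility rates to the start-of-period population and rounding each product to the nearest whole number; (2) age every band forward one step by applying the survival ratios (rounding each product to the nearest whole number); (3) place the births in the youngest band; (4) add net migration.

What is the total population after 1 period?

Call the groups 1 to 4, youngest first.
Period 1.
Births: 2850 * 0.427 = 1217  |  9050 * 0.115 = 1041 — total 2258
Group 2: 7400 * 0.978 = 7237
Group 3: 2850 * 0.966 = 2753
Group 4: 9050 * 0.979 + 3700 * 0.559 = 8860 + 2068 = 10928
Net migration: Group 1 − 280 → 1978
→ [1978, 7237, 2753, 10928]
Total after period 1: 1978 + 7237 + 2753 + 10928 = 22896

22896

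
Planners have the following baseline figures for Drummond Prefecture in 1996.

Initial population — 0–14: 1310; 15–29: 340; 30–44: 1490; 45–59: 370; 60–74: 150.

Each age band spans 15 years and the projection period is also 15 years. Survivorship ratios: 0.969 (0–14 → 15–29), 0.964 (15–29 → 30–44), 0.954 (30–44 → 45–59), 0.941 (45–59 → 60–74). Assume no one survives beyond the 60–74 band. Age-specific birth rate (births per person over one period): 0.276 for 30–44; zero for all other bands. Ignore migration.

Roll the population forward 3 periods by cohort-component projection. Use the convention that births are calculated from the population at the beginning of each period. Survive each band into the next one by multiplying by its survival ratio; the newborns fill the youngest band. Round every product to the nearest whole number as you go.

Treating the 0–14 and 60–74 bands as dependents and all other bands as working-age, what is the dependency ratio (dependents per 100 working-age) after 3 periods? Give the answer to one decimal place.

After projecting period 1:
Births: 1490 × 0.276 = 411
15–29: 1310 × 0.969 = 1269
30–44: 340 × 0.964 = 328
45–59: 1490 × 0.954 = 1421
60–74: 370 × 0.941 = 348
End of period: [411, 1269, 328, 1421, 348]
After projecting period 2:
Births: 328 × 0.276 = 91
15–29: 411 × 0.969 = 398
30–44: 1269 × 0.964 = 1223
45–59: 328 × 0.954 = 313
60–74: 1421 × 0.941 = 1337
End of period: [91, 398, 1223, 313, 1337]
After projecting period 3:
Births: 1223 × 0.276 = 338
15–29: 91 × 0.969 = 88
30–44: 398 × 0.964 = 384
45–59: 1223 × 0.954 = 1167
60–74: 313 × 0.941 = 295
End of period: [338, 88, 384, 1167, 295]
Dependents (band 0–14 + band 60–74) = 338 + 295 = 633; working-age = 1639; ratio = 633/1639 × 100 = 38.6

38.6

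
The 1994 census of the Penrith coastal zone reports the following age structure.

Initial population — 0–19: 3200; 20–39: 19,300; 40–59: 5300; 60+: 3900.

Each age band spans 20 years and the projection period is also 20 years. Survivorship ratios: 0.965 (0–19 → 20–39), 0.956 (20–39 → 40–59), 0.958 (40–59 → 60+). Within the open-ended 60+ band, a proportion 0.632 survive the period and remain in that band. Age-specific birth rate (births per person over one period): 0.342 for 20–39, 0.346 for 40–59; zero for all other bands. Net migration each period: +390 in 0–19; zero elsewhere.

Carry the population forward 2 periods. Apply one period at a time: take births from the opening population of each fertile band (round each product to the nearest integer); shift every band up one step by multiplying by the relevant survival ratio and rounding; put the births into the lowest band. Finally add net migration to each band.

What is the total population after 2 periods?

(Groups numbered youngest = 1 to oldest = 4.)
[period 1]
Births: 19300 × 0.342 = 6601, 5300 × 0.346 = 1834 → total 8435
Group 2: 3200 × 0.965 = 3088
Group 3: 19300 × 0.956 = 18451
Group 4: 5300 × 0.958 + 3900 × 0.632 = 5077 + 2465 = 7542
Net migration: Group 1 + 390 → 8825
→ [8825, 3088, 18451, 7542]
[period 2]
Births: 3088 × 0.342 = 1056, 18451 × 0.346 = 6384 → total 7440
Group 2: 8825 × 0.965 = 8516
Group 3: 3088 × 0.956 = 2952
Group 4: 18451 × 0.958 + 7542 × 0.632 = 17676 + 4767 = 22443
Net migration: Group 1 + 390 → 7830
→ [7830, 8516, 2952, 22443]
Total after period 2: 7830 + 8516 + 2952 + 22443 = 41741

41741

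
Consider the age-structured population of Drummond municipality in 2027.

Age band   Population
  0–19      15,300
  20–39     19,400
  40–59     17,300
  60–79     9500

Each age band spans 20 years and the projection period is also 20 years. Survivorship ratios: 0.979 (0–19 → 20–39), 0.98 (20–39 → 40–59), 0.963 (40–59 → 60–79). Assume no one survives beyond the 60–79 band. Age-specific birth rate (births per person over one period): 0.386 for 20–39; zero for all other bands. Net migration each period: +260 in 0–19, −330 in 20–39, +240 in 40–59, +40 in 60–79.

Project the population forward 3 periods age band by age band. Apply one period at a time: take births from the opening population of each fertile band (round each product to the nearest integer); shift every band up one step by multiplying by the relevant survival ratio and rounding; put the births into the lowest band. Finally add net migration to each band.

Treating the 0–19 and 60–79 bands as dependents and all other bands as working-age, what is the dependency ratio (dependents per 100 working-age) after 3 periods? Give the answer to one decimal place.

133.9

Period 1.
Births: 19400 × 0.386 = 7488
20–39: 15300 × 0.979 = 14979
40–59: 19400 × 0.98 = 19012
60–79: 17300 × 0.963 = 16660
Net migration: 0–19 + 260 → 7748; 20–39 − 330 → 14649; 40–59 + 240 → 19252; 60–79 + 40 → 16700
Giving 7748 / 14649 / 19252 / 16700.
Period 2.
Births: 14649 × 0.386 = 5655
20–39: 7748 × 0.979 = 7585
40–59: 14649 × 0.98 = 14356
60–79: 19252 × 0.963 = 18540
Net migration: 0–19 + 260 → 5915; 20–39 − 330 → 7255; 40–59 + 240 → 14596; 60–79 + 40 → 18580
Giving 5915 / 7255 / 14596 / 18580.
Period 3.
Births: 7255 × 0.386 = 2800
20–39: 5915 × 0.979 = 5791
40–59: 7255 × 0.98 = 7110
60–79: 14596 × 0.963 = 14056
Net migration: 0–19 + 260 → 3060; 20–39 − 330 → 5461; 40–59 + 240 → 7350; 60–79 + 40 → 14096
Giving 3060 / 5461 / 7350 / 14096.
Dependents (band 0–19 + band 60–79) = 3060 + 14096 = 17156; working-age = 12811; ratio = 17156/12811 × 100 = 133.9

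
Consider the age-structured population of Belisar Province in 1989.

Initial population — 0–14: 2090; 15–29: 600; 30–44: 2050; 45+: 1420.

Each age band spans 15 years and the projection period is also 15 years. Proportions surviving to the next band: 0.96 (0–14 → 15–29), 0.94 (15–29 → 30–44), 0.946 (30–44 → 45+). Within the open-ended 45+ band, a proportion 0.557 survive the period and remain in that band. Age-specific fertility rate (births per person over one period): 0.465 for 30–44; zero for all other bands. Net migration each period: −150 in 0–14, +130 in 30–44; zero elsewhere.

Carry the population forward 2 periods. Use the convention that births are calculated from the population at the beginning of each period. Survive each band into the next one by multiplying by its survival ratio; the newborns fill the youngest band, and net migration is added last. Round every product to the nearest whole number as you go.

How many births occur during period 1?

953

Let group 1 be 0–14 through group 4 = 45+.
Period 1:
Births: 2050 * 0.465 = 953
Group 2: 2090 * 0.96 = 2006
Group 3: 600 * 0.94 = 564
Group 4: 2050 * 0.946 + 1420 * 0.557 = 1939 + 791 = 2730
Net migration: Group 1 − 150 → 803; Group 3 + 130 → 694
Population now: 0–14=803, 15–29=2006, 30–44=694, 45+=2730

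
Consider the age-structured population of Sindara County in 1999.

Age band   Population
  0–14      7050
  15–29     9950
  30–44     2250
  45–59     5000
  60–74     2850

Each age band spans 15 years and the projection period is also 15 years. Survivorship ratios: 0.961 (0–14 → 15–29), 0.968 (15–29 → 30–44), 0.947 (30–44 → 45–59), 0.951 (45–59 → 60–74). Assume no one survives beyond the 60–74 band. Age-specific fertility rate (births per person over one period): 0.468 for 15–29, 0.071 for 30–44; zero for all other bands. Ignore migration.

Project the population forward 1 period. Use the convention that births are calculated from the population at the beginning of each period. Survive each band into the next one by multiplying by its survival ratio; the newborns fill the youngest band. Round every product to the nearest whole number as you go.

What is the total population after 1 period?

28110

Numbering the groups 1..5 from youngest to oldest:
After projecting period 1:
Births: 9950 * 0.468 = 4657 ; 2250 * 0.071 = 160 → 4817
Group 2: 7050 * 0.961 = 6775
Group 3: 9950 * 0.968 = 9632
Group 4: 2250 * 0.947 = 2131
Group 5: 5000 * 0.951 = 4755
Giving 4817 / 6775 / 9632 / 2131 / 4755.
Total after period 1: 4817 + 6775 + 9632 + 2131 + 4755 = 28110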